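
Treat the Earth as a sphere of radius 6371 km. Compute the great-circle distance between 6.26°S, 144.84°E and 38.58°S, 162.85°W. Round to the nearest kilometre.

6350 km

Δλ = -162.85 − 144.84 = -307.69°; wrapped into (−180°, 180°]: 52.31°.
Δφ = -38.58 − -6.26 = -32.32°.
a = sin²(Δφ/2) + cos φ₁ · cos φ₂ · sin²(Δλ/2) = 0.228453.
c = 2·atan2(√a, √(1−a)) = 0.99668 rad → d = 6371·c ≈ 6349.84 km.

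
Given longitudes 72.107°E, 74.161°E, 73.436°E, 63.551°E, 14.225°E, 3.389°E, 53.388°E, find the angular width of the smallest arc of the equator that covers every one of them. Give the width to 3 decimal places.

Sort the longitudes: +3.389°, +14.225°, +53.388°, +63.551°, +72.107°, +73.436°, +74.161°.
Eastward gaps between consecutive values (wrapping around): 10.836°, 39.163°, 10.163°, 8.556°, 1.329°, 0.725°, 289.228°.
Largest gap = 289.228° ⇒ minimal covering band is its complement: 360° − 289.228° = 70.772°.
Band runs from +3.389° eastward to +74.161°.

70.772°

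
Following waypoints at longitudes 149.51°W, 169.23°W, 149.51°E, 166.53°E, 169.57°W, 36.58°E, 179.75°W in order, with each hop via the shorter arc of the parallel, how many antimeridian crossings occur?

Leg 1: -149.51° → -169.23°, shortest Δλ = -19.72° (west) — does not cross 180°.
Leg 2: -169.23° → +149.51°, shortest Δλ = -41.26° (west) — crosses 180°.
Leg 3: +149.51° → +166.53°, shortest Δλ = 17.02° (east) — does not cross 180°.
Leg 4: +166.53° → -169.57°, shortest Δλ = 23.9° (east) — crosses 180°.
Leg 5: -169.57° → +36.58°, shortest Δλ = -153.85° (west) — crosses 180°.
Leg 6: +36.58° → -179.75°, shortest Δλ = 143.67° (east) — crosses 180°.
Total crossings: 4.

4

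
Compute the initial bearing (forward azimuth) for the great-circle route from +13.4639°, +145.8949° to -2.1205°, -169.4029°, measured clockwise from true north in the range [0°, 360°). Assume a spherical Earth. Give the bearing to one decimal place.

106.0°

Δλ = -169.4029 − 145.8949 = -315.2978°; wrapped into (−180°, 180°]: 44.7022°.
θ = atan2( sin Δλ · cos φ₂ , cos φ₁ · sin φ₂ − sin φ₁ · cos φ₂ · cos Δλ )
  = atan2(0.70294, -0.20136) = 105.985° → normalised to [0°, 360°): 105.985°.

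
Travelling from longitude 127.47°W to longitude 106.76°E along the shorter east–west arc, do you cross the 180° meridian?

Naïve |106.76 − -127.47| = 234.23° > 180°, so the shorter arc goes the other way round — across 180°.
Signed shortest Δλ = ((106.76 − -127.47 + 180) mod 360) − 180 = -125.77°.
Going west by 125.77° from -127.47° passes through 180° before reaching +106.76°.

Yes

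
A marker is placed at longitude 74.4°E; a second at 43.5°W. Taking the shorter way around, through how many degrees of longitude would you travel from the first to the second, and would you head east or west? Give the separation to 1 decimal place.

Raw difference: -43.5 − 74.4 = -117.9°.
Normalise into (−180°, 180°]: -117.9° stays -117.9°.
Negative ⇒ the second point lies to the west; separation 117.9°.

117.9° west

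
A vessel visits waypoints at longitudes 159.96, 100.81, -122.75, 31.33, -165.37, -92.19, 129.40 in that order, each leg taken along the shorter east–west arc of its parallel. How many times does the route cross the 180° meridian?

3

Leg 1: +159.96° → +100.81°, shortest Δλ = -59.15° (west) — does not cross 180°.
Leg 2: +100.81° → -122.75°, shortest Δλ = 136.44° (east) — crosses 180°.
Leg 3: -122.75° → +31.33°, shortest Δλ = 154.08° (east) — does not cross 180°.
Leg 4: +31.33° → -165.37°, shortest Δλ = 163.3° (east) — crosses 180°.
Leg 5: -165.37° → -92.19°, shortest Δλ = 73.18° (east) — does not cross 180°.
Leg 6: -92.19° → +129.40°, shortest Δλ = -138.41° (west) — crosses 180°.
Total crossings: 3.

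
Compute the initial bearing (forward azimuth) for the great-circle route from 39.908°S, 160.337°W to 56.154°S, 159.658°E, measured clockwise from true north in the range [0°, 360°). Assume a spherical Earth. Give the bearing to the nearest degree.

Δλ = 159.658 − -160.337 = 319.995°; wrapped into (−180°, 180°]: -40.005°.
θ = atan2( sin Δλ · cos φ₂ , cos φ₁ · sin φ₂ − sin φ₁ · cos φ₂ · cos Δλ )
  = atan2(-0.35805, -0.36338) = -135.424° → normalised to [0°, 360°): 224.576°.

225°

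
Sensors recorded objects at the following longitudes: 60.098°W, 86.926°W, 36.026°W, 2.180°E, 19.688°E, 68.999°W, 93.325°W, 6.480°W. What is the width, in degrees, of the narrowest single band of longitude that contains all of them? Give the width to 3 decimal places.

113.013°

Sort the longitudes: -93.325°, -86.926°, -68.999°, -60.098°, -36.026°, -6.480°, +2.180°, +19.688°.
Eastward gaps between consecutive values (wrapping around): 6.399°, 17.927°, 8.901°, 24.072°, 29.546°, 8.660°, 17.508°, 246.987°.
Largest gap = 246.987° ⇒ minimal covering band is its complement: 360° − 246.987° = 113.013°.
Band runs from -93.325° eastward to +19.688°.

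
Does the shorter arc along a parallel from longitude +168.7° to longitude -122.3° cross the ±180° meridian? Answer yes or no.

Yes

Naïve |-122.3 − 168.7| = 291.0° > 180°, so the shorter arc goes the other way round — across 180°.
Signed shortest Δλ = ((-122.3 − 168.7 + 180) mod 360) − 180 = 69.0°.
Going east by 69.0° from +168.7° passes through 180° before reaching -122.3°.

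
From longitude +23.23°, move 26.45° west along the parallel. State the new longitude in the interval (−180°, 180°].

Start at +23.23°; shift −26.45° → -3.22°.
-3.22° already lies in (−180°, 180°].

-3.22°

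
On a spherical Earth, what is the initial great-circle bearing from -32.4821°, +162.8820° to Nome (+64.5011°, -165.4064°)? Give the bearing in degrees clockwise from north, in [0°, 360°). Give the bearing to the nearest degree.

13°

Δλ = -165.4064 − 162.8820 = -328.2884°; wrapped into (−180°, 180°]: 31.7116°.
θ = atan2( sin Δλ · cos φ₂ , cos φ₁ · sin φ₂ − sin φ₁ · cos φ₂ · cos Δλ )
  = atan2(0.22629, 0.95807) = 13.289° → normalised to [0°, 360°): 13.289°.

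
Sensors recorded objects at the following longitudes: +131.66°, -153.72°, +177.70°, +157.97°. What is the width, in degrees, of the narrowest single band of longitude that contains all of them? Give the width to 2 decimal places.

Sort the longitudes: -153.72°, +131.66°, +157.97°, +177.70°.
Eastward gaps between consecutive values (wrapping around): 285.38°, 26.31°, 19.73°, 28.58°.
Largest gap = 285.38° ⇒ minimal covering band is its complement: 360° − 285.38° = 74.62°.
Band runs from +131.66° eastward to -153.72°, crossing the antimeridian.

74.62°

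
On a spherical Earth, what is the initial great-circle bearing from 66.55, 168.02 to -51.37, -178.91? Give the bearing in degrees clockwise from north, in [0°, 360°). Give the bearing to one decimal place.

170.8°

Δλ = -178.91 − 168.02 = -346.93°; wrapped into (−180°, 180°]: 13.07°.
θ = atan2( sin Δλ · cos φ₂ , cos φ₁ · sin φ₂ − sin φ₁ · cos φ₂ · cos Δλ )
  = atan2(0.14118, -0.86877) = 170.770° → normalised to [0°, 360°): 170.770°.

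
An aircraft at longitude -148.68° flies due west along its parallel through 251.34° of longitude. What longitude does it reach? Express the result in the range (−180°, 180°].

Start at -148.68°; shift −251.34° → -400.02°.
-400.02° lies outside (−180°, 180°]; add 360° → -40.02°.

-40.02°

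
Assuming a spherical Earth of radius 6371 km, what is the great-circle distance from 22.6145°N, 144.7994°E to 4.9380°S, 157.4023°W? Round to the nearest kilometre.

Δλ = -157.4023 − 144.7994 = -302.2017°; wrapped into (−180°, 180°]: 57.7983°.
Δφ = -4.9380 − 22.6145 = -27.5525°.
a = sin²(Δφ/2) + cos φ₁ · cos φ₂ · sin²(Δλ/2) = 0.271499.
c = 2·atan2(√a, √(1−a)) = 1.09617 rad → d = 6371·c ≈ 6983.72 km.

6984 km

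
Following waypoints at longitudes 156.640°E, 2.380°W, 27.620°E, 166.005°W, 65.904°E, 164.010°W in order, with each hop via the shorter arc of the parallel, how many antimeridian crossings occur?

Leg 1: +156.640° → -2.380°, shortest Δλ = -159.02° (west) — does not cross 180°.
Leg 2: -2.380° → +27.620°, shortest Δλ = 30.0° (east) — does not cross 180°.
Leg 3: +27.620° → -166.005°, shortest Δλ = 166.375° (east) — crosses 180°.
Leg 4: -166.005° → +65.904°, shortest Δλ = -128.091° (west) — crosses 180°.
Leg 5: +65.904° → -164.010°, shortest Δλ = 130.086° (east) — crosses 180°.
Total crossings: 3.

3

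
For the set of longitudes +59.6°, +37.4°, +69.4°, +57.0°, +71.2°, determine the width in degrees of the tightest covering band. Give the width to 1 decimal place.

33.8°

Sort the longitudes: +37.4°, +57.0°, +59.6°, +69.4°, +71.2°.
Eastward gaps between consecutive values (wrapping around): 19.6°, 2.6°, 9.8°, 1.8°, 326.2°.
Largest gap = 326.2° ⇒ minimal covering band is its complement: 360° − 326.2° = 33.8°.
Band runs from +37.4° eastward to +71.2°.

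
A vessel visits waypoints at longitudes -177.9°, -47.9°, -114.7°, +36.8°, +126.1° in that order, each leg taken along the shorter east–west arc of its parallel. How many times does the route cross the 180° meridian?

Leg 1: -177.9° → -47.9°, shortest Δλ = 130.0° (east) — does not cross 180°.
Leg 2: -47.9° → -114.7°, shortest Δλ = -66.8° (west) — does not cross 180°.
Leg 3: -114.7° → +36.8°, shortest Δλ = 151.5° (east) — does not cross 180°.
Leg 4: +36.8° → +126.1°, shortest Δλ = 89.3° (east) — does not cross 180°.
Total crossings: 0.

0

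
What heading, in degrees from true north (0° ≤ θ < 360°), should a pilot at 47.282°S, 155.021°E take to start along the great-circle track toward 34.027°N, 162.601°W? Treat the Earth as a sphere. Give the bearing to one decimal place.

Δλ = -162.601 − 155.021 = -317.622°; wrapped into (−180°, 180°]: 42.378°.
θ = atan2( sin Δλ · cos φ₂ , cos φ₁ · sin φ₂ − sin φ₁ · cos φ₂ · cos Δλ )
  = atan2(0.55861, 0.82942) = 33.960° → normalised to [0°, 360°): 33.960°.

34.0°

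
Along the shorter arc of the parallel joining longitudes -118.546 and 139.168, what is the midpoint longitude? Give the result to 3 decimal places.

-169.689°

Signed shortest Δλ from -118.546° to +139.168° is -102.286°.
Midpoint longitude = -118.546° + (-102.286°)/2 = -118.546° − 51.143° = -169.689°.
(The naïve average (-118.546 + +139.168)/2 = 10.311° is on the wrong side of the globe.)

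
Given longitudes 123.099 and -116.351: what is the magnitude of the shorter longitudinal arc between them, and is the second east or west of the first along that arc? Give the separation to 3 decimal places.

Raw difference: -116.351 − 123.099 = -239.45°.
Normalise into (−180°, 180°]: -239.45° + 360° = 120.55°.
Positive ⇒ the second point lies to the east; separation 120.550°.

120.550° east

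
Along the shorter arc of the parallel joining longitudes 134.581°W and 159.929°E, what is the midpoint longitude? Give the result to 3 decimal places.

Signed shortest Δλ from -134.581° to +159.929° is -65.490°.
Midpoint longitude = -134.581° + (-65.490°)/2 = -134.581° − 32.745° = -167.326°.
(The naïve average (-134.581 + +159.929)/2 = 12.674° is on the wrong side of the globe.)

167.326°W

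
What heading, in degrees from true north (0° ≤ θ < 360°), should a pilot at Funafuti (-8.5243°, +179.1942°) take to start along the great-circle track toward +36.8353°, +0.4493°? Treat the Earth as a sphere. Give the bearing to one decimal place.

Δλ = 0.4493 − 179.1942 = -178.7449°.
θ = atan2( sin Δλ · cos φ₂ , cos φ₁ · sin φ₂ − sin φ₁ · cos φ₂ · cos Δλ )
  = atan2(-0.01753, 0.47429) = -2.117° → normalised to [0°, 360°): 357.883°.

357.9°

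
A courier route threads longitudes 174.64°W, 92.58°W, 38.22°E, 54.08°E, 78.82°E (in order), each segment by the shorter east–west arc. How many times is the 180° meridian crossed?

Leg 1: -174.64° → -92.58°, shortest Δλ = 82.06° (east) — does not cross 180°.
Leg 2: -92.58° → +38.22°, shortest Δλ = 130.8° (east) — does not cross 180°.
Leg 3: +38.22° → +54.08°, shortest Δλ = 15.86° (east) — does not cross 180°.
Leg 4: +54.08° → +78.82°, shortest Δλ = 24.74° (east) — does not cross 180°.
Total crossings: 0.

0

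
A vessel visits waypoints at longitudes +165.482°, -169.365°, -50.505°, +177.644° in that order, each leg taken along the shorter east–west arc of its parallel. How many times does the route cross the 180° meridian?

Leg 1: +165.482° → -169.365°, shortest Δλ = 25.153° (east) — crosses 180°.
Leg 2: -169.365° → -50.505°, shortest Δλ = 118.86° (east) — does not cross 180°.
Leg 3: -50.505° → +177.644°, shortest Δλ = -131.851° (west) — crosses 180°.
Total crossings: 2.

2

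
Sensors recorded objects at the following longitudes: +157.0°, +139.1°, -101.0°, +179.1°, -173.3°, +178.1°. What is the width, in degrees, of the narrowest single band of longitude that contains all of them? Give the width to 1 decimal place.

119.9°

Sort the longitudes: -173.3°, -101.0°, +139.1°, +157.0°, +178.1°, +179.1°.
Eastward gaps between consecutive values (wrapping around): 72.3°, 240.1°, 17.9°, 21.1°, 1.0°, 7.6°.
Largest gap = 240.1° ⇒ minimal covering band is its complement: 360° − 240.1° = 119.9°.
Band runs from +139.1° eastward to -101.0°, crossing the antimeridian.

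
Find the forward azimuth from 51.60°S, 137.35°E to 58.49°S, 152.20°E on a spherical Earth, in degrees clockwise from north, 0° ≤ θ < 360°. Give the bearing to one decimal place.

134.9°

Δλ = 152.20 − 137.35 = 14.85°.
θ = atan2( sin Δλ · cos φ₂ , cos φ₁ · sin φ₂ − sin φ₁ · cos φ₂ · cos Δλ )
  = atan2(0.13395, -0.13364) = 134.935° → normalised to [0°, 360°): 134.935°.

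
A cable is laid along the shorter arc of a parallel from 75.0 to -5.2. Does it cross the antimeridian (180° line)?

No

Signed shortest Δλ = ((-5.2 − 75.0 + 180) mod 360) − 180 = -80.2°.
Going west by 80.2° from +75.0° reaches -5.2° without touching 180°.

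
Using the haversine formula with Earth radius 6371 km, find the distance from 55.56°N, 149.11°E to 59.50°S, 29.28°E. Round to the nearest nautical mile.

Δλ = 29.28 − 149.11 = -119.83°.
Δφ = -59.50 − 55.56 = -115.06°.
a = sin²(Δφ/2) + cos φ₁ · cos φ₂ · sin²(Δλ/2) = 0.926691.
c = 2·atan2(√a, √(1−a)) = 2.59323 rad → d = 6371·c ≈ 16521.49 km ≈ 8920.89 nmi.

8921 nmi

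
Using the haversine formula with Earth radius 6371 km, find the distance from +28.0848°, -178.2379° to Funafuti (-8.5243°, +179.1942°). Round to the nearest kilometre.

4080 km

Δλ = 179.1942 − -178.2379 = 357.4321°; wrapped into (−180°, 180°]: -2.5679°.
Δφ = -8.5243 − 28.0848 = -36.6091°.
a = sin²(Δφ/2) + cos φ₁ · cos φ₂ · sin²(Δλ/2) = 0.099077.
c = 2·atan2(√a, √(1−a)) = 0.64042 rad → d = 6371·c ≈ 4080.10 km.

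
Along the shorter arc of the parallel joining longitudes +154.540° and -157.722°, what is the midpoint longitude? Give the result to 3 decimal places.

Signed shortest Δλ from +154.540° to -157.722° is +47.738°.
Midpoint longitude = +154.540° + (+47.738°)/2 = +154.540° + 23.869° = +178.409°.
(The naïve average (+154.540 + -157.722)/2 = -1.591° is on the wrong side of the globe.)

+178.409°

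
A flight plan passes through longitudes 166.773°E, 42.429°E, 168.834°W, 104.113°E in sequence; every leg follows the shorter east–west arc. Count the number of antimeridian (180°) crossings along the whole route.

Leg 1: +166.773° → +42.429°, shortest Δλ = -124.344° (west) — does not cross 180°.
Leg 2: +42.429° → -168.834°, shortest Δλ = 148.737° (east) — crosses 180°.
Leg 3: -168.834° → +104.113°, shortest Δλ = -87.053° (west) — crosses 180°.
Total crossings: 2.

2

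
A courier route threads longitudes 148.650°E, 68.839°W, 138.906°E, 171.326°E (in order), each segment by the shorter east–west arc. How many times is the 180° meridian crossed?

2

Leg 1: +148.650° → -68.839°, shortest Δλ = 142.511° (east) — crosses 180°.
Leg 2: -68.839° → +138.906°, shortest Δλ = -152.255° (west) — crosses 180°.
Leg 3: +138.906° → +171.326°, shortest Δλ = 32.42° (east) — does not cross 180°.
Total crossings: 2.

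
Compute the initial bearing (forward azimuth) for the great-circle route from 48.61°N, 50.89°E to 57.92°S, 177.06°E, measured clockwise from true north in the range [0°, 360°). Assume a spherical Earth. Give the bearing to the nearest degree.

Δλ = 177.06 − 50.89 = 126.17°.
θ = atan2( sin Δλ · cos φ₂ , cos φ₁ · sin φ₂ − sin φ₁ · cos φ₂ · cos Δλ )
  = atan2(0.42874, -0.32507) = 127.169° → normalised to [0°, 360°): 127.169°.

127°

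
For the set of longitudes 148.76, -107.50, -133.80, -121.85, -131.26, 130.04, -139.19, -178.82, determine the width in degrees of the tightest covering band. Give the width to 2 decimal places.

122.46°

Sort the longitudes: -178.82°, -139.19°, -133.80°, -131.26°, -121.85°, -107.50°, +130.04°, +148.76°.
Eastward gaps between consecutive values (wrapping around): 39.63°, 5.39°, 2.54°, 9.41°, 14.35°, 237.54°, 18.72°, 32.42°.
Largest gap = 237.54° ⇒ minimal covering band is its complement: 360° − 237.54° = 122.46°.
Band runs from +130.04° eastward to -107.50°, crossing the antimeridian.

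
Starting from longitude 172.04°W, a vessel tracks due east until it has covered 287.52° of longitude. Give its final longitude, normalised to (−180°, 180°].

Start at -172.04°; shift +287.52° → +115.48°.
+115.48° already lies in (−180°, 180°].

115.48°E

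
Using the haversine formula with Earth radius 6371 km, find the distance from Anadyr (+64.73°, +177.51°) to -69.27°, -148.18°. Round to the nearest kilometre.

15137 km

Δλ = -148.18 − 177.51 = -325.69°; wrapped into (−180°, 180°]: 34.31°.
Δφ = -69.27 − 64.73 = -134.00°.
a = sin²(Δφ/2) + cos φ₁ · cos φ₂ · sin²(Δλ/2) = 0.860475.
c = 2·atan2(√a, √(1−a)) = 2.37597 rad → d = 6371·c ≈ 15137.30 km.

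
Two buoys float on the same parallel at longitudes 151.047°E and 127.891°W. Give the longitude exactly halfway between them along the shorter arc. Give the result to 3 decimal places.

Signed shortest Δλ from +151.047° to -127.891° is +81.062°.
Midpoint longitude = +151.047° + (+81.062°)/2 = +151.047° + 40.531° = +191.578°.
Normalise into (−180°, 180°]: -168.422°.
(The naïve average (+151.047 + -127.891)/2 = 11.578° is on the wrong side of the globe.)

168.422°W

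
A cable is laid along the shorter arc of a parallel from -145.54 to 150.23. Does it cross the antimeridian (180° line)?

Naïve |150.23 − -145.54| = 295.77° > 180°, so the shorter arc goes the other way round — across 180°.
Signed shortest Δλ = ((150.23 − -145.54 + 180) mod 360) − 180 = -64.23°.
Going west by 64.23° from -145.54° passes through 180° before reaching +150.23°.

Yes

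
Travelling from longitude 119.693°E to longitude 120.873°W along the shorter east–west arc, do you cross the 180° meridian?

Naïve |-120.873 − 119.693| = 240.566° > 180°, so the shorter arc goes the other way round — across 180°.
Signed shortest Δλ = ((-120.873 − 119.693 + 180) mod 360) − 180 = 119.434°.
Going east by 119.434° from +119.693° passes through 180° before reaching -120.873°.

Yes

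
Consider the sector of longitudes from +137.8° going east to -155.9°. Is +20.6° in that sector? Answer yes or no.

No

Band width going east from +137.8° to -155.9°: ((-155.9 − 137.8) mod 360) = 66.3°.
Offset of +20.6° east of the west edge: ((20.6 − 137.8) mod 360) = 242.8°.
242.8° > 66.3° ⇒ outside.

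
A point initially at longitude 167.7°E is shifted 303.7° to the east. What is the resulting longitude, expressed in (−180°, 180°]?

Start at +167.7°; shift +303.7° → +471.4°.
+471.4° lies outside (−180°, 180°]; subtract 360° → +111.4°.

111.4°E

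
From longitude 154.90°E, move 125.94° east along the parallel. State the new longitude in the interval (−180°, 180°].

Start at +154.90°; shift +125.94° → +280.84°.
+280.84° lies outside (−180°, 180°]; subtract 360° → -79.16°.

79.16°W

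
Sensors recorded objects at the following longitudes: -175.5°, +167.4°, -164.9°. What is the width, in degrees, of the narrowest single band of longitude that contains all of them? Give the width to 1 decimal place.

27.7°

Sort the longitudes: -175.5°, -164.9°, +167.4°.
Eastward gaps between consecutive values (wrapping around): 10.6°, 332.3°, 17.1°.
Largest gap = 332.3° ⇒ minimal covering band is its complement: 360° − 332.3° = 27.7°.
Band runs from +167.4° eastward to -164.9°, crossing the antimeridian.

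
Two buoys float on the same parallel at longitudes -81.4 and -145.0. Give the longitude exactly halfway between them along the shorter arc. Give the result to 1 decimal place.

-113.2°

Signed shortest Δλ from -81.4° to -145.0° is -63.6°.
Midpoint longitude = -81.4° + (-63.6°)/2 = -81.4° − 31.8° = -113.2°.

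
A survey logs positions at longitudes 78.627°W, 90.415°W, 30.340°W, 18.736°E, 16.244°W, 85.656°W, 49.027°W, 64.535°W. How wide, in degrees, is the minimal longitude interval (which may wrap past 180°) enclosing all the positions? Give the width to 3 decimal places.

109.151°

Sort the longitudes: -90.415°, -85.656°, -78.627°, -64.535°, -49.027°, -30.340°, -16.244°, +18.736°.
Eastward gaps between consecutive values (wrapping around): 4.759°, 7.029°, 14.092°, 15.508°, 18.687°, 14.096°, 34.980°, 250.849°.
Largest gap = 250.849° ⇒ minimal covering band is its complement: 360° − 250.849° = 109.151°.
Band runs from -90.415° eastward to +18.736°.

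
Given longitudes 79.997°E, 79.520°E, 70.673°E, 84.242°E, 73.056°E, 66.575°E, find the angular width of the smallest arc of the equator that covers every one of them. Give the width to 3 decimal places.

17.667°

Sort the longitudes: +66.575°, +70.673°, +73.056°, +79.520°, +79.997°, +84.242°.
Eastward gaps between consecutive values (wrapping around): 4.098°, 2.383°, 6.464°, 0.477°, 4.245°, 342.333°.
Largest gap = 342.333° ⇒ minimal covering band is its complement: 360° − 342.333° = 17.667°.
Band runs from +66.575° eastward to +84.242°.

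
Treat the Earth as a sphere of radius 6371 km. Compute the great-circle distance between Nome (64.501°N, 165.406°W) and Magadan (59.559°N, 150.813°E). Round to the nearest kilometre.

Δλ = 150.813 − -165.406 = 316.219°; wrapped into (−180°, 180°]: -43.781°.
Δφ = 59.559 − 64.501 = -4.942°.
a = sin²(Δφ/2) + cos φ₁ · cos φ₂ · sin²(Δλ/2) = 0.032177.
c = 2·atan2(√a, √(1−a)) = 0.36071 rad → d = 6371·c ≈ 2298.10 km.

2298 km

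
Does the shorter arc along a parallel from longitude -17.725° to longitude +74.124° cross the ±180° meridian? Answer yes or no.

Signed shortest Δλ = ((74.124 − -17.725 + 180) mod 360) − 180 = 91.849°.
Going east by 91.849° from -17.725° reaches +74.124° without touching 180°.

No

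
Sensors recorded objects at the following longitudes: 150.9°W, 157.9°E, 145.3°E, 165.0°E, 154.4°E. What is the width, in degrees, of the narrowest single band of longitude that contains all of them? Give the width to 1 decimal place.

63.8°

Sort the longitudes: -150.9°, +145.3°, +154.4°, +157.9°, +165.0°.
Eastward gaps between consecutive values (wrapping around): 296.2°, 9.1°, 3.5°, 7.1°, 44.1°.
Largest gap = 296.2° ⇒ minimal covering band is its complement: 360° − 296.2° = 63.8°.
Band runs from +145.3° eastward to -150.9°, crossing the antimeridian.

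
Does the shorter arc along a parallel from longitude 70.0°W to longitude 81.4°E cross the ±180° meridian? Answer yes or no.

Signed shortest Δλ = ((81.4 − -70.0 + 180) mod 360) − 180 = 151.4°.
Going east by 151.4° from -70.0° reaches +81.4° without touching 180°.

No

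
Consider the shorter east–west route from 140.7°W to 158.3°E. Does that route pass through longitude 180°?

Naïve |158.3 − -140.7| = 299.0° > 180°, so the shorter arc goes the other way round — across 180°.
Signed shortest Δλ = ((158.3 − -140.7 + 180) mod 360) − 180 = -61.0°.
Going west by 61.0° from -140.7° passes through 180° before reaching +158.3°.

Yes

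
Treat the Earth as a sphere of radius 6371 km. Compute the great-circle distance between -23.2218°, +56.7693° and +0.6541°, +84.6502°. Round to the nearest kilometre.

4017 km

Δλ = 84.6502 − 56.7693 = 27.8809°.
Δφ = 0.6541 − -23.2218 = 23.8759°.
a = sin²(Δφ/2) + cos φ₁ · cos φ₂ · sin²(Δλ/2) = 0.096122.
c = 2·atan2(√a, √(1−a)) = 0.63046 rad → d = 6371·c ≈ 4016.66 km.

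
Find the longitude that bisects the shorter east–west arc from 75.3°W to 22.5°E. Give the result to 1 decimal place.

26.4°W

Signed shortest Δλ from -75.3° to +22.5° is +97.8°.
Midpoint longitude = -75.3° + (+97.8°)/2 = -75.3° + 48.9° = -26.4°.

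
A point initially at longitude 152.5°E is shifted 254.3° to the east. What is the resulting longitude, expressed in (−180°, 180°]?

Start at +152.5°; shift +254.3° → +406.8°.
+406.8° lies outside (−180°, 180°]; subtract 360° → +46.8°.

46.8°E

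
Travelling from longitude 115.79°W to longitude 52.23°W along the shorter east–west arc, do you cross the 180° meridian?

Signed shortest Δλ = ((-52.23 − -115.79 + 180) mod 360) − 180 = 63.56°.
Going east by 63.56° from -115.79° reaches -52.23° without touching 180°.

No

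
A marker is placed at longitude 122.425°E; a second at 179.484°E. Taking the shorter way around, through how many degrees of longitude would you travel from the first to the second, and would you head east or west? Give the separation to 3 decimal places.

Raw difference: 179.484 − 122.425 = 57.059°.
Normalise into (−180°, 180°]: 57.059° stays 57.059°.
Positive ⇒ the second point lies to the east; separation 57.059°.

57.059° east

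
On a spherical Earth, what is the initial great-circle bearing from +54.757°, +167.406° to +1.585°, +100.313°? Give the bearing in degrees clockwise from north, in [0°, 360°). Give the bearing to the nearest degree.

Δλ = 100.313 − 167.406 = -67.093°.
θ = atan2( sin Δλ · cos φ₂ , cos φ₁ · sin φ₂ − sin φ₁ · cos φ₂ · cos Δλ )
  = atan2(-0.92079, -0.30181) = -108.148° → normalised to [0°, 360°): 251.852°.

252°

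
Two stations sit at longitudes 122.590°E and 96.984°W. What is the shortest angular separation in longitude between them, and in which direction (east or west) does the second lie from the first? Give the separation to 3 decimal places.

140.426° east

Raw difference: -96.984 − 122.590 = -219.574°.
Normalise into (−180°, 180°]: -219.574° + 360° = 140.426°.
Positive ⇒ the second point lies to the east; separation 140.426°.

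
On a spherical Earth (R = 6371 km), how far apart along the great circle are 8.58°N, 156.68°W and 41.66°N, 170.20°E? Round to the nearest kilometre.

4906 km

Δλ = 170.20 − -156.68 = 326.88°; wrapped into (−180°, 180°]: -33.12°.
Δφ = 41.66 − 8.58 = 33.08°.
a = sin²(Δφ/2) + cos φ₁ · cos φ₂ · sin²(Δλ/2) = 0.141058.
c = 2·atan2(√a, √(1−a)) = 0.77004 rad → d = 6371·c ≈ 4905.91 km.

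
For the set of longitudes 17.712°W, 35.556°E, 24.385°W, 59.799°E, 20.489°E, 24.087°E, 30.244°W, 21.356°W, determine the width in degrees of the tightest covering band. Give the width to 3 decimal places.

Sort the longitudes: -30.244°, -24.385°, -21.356°, -17.712°, +20.489°, +24.087°, +35.556°, +59.799°.
Eastward gaps between consecutive values (wrapping around): 5.859°, 3.029°, 3.644°, 38.201°, 3.598°, 11.469°, 24.243°, 269.957°.
Largest gap = 269.957° ⇒ minimal covering band is its complement: 360° − 269.957° = 90.043°.
Band runs from -30.244° eastward to +59.799°.

90.043°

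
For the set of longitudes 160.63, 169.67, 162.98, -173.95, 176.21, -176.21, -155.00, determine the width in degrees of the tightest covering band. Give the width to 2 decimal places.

44.37°

Sort the longitudes: -176.21°, -173.95°, -155.00°, +160.63°, +162.98°, +169.67°, +176.21°.
Eastward gaps between consecutive values (wrapping around): 2.26°, 18.95°, 315.63°, 2.35°, 6.69°, 6.54°, 7.58°.
Largest gap = 315.63° ⇒ minimal covering band is its complement: 360° − 315.63° = 44.37°.
Band runs from +160.63° eastward to -155.00°, crossing the antimeridian.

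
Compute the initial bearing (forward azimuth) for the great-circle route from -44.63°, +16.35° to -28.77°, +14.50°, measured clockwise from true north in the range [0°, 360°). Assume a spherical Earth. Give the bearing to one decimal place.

Δλ = 14.50 − 16.35 = -1.85°.
θ = atan2( sin Δλ · cos φ₂ , cos φ₁ · sin φ₂ − sin φ₁ · cos φ₂ · cos Δλ )
  = atan2(-0.02830, 0.27297) = -5.919° → normalised to [0°, 360°): 354.081°.

354.1°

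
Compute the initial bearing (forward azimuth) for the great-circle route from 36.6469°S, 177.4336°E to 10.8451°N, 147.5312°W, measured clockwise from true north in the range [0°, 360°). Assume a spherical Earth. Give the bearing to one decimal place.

Δλ = -147.5312 − 177.4336 = -324.9648°; wrapped into (−180°, 180°]: 35.0352°.
θ = atan2( sin Δλ · cos φ₂ , cos φ₁ · sin φ₂ − sin φ₁ · cos φ₂ · cos Δλ )
  = atan2(0.56383, 0.63096) = 41.784° → normalised to [0°, 360°): 41.784°.

41.8°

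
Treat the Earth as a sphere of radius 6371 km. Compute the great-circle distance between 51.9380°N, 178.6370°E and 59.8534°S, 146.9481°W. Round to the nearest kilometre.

12807 km

Δλ = -146.9481 − 178.6370 = -325.5851°; wrapped into (−180°, 180°]: 34.4149°.
Δφ = -59.8534 − 51.9380 = -111.7914°.
a = sin²(Δφ/2) + cos φ₁ · cos φ₂ · sin²(Δλ/2) = 0.712711.
c = 2·atan2(√a, √(1−a)) = 2.01023 rad → d = 6371·c ≈ 12807.14 km.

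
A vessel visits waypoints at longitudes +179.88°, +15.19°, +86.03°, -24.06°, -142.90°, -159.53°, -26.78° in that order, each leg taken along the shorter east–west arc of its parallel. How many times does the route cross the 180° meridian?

Leg 1: +179.88° → +15.19°, shortest Δλ = -164.69° (west) — does not cross 180°.
Leg 2: +15.19° → +86.03°, shortest Δλ = 70.84° (east) — does not cross 180°.
Leg 3: +86.03° → -24.06°, shortest Δλ = -110.09° (west) — does not cross 180°.
Leg 4: -24.06° → -142.90°, shortest Δλ = -118.84° (west) — does not cross 180°.
Leg 5: -142.90° → -159.53°, shortest Δλ = -16.63° (west) — does not cross 180°.
Leg 6: -159.53° → -26.78°, shortest Δλ = 132.75° (east) — does not cross 180°.
Total crossings: 0.

0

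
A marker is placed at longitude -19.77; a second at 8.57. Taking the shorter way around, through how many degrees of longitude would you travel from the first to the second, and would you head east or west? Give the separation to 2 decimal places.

Raw difference: 8.57 − -19.77 = 28.34°.
Normalise into (−180°, 180°]: 28.34° stays 28.34°.
Positive ⇒ the second point lies to the east; separation 28.34°.

28.34° east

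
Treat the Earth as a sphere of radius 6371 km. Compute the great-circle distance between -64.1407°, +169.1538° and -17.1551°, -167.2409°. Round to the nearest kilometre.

Δλ = -167.2409 − 169.1538 = -336.3947°; wrapped into (−180°, 180°]: 23.6053°.
Δφ = -17.1551 − -64.1407 = 46.9856°.
a = sin²(Δφ/2) + cos φ₁ · cos φ₂ · sin²(Δλ/2) = 0.176345.
c = 2·atan2(√a, √(1−a)) = 0.86675 rad → d = 6371·c ≈ 5522.04 km.

5522 km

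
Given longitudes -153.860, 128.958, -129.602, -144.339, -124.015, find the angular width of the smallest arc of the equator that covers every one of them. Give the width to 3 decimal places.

107.027°

Sort the longitudes: -153.860°, -144.339°, -129.602°, -124.015°, +128.958°.
Eastward gaps between consecutive values (wrapping around): 9.521°, 14.737°, 5.587°, 252.973°, 77.182°.
Largest gap = 252.973° ⇒ minimal covering band is its complement: 360° − 252.973° = 107.027°.
Band runs from +128.958° eastward to -124.015°, crossing the antimeridian.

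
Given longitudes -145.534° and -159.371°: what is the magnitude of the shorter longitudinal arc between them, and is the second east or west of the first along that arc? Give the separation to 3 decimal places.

13.837° west

Raw difference: -159.371 − -145.534 = -13.837°.
Normalise into (−180°, 180°]: -13.837° stays -13.837°.
Negative ⇒ the second point lies to the west; separation 13.837°.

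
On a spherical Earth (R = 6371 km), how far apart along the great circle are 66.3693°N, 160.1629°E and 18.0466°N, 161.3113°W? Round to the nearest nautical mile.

Δλ = -161.3113 − 160.1629 = -321.4742°; wrapped into (−180°, 180°]: 38.5258°.
Δφ = 18.0466 − 66.3693 = -48.3227°.
a = sin²(Δφ/2) + cos φ₁ · cos φ₂ · sin²(Δλ/2) = 0.209012.
c = 2·atan2(√a, √(1−a)) = 0.94964 rad → d = 6371·c ≈ 6050.16 km ≈ 3266.83 nmi.

3267 nmi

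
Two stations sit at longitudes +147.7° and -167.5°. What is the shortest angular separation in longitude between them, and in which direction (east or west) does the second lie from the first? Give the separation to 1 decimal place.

44.8° east

Raw difference: -167.5 − 147.7 = -315.2°.
Normalise into (−180°, 180°]: -315.2° + 360° = 44.8°.
Positive ⇒ the second point lies to the east; separation 44.8°.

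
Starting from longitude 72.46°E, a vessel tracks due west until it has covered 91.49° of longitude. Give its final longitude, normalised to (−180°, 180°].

19.03°W

Start at +72.46°; shift −91.49° → -19.03°.
-19.03° already lies in (−180°, 180°].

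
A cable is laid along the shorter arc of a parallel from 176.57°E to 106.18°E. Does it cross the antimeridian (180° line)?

Signed shortest Δλ = ((106.18 − 176.57 + 180) mod 360) − 180 = -70.39°.
Going west by 70.39° from +176.57° reaches +106.18° without touching 180°.

No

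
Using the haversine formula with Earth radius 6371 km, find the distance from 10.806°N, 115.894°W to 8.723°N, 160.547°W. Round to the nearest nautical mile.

2643 nmi

Δλ = -160.547 − -115.894 = -44.653°.
Δφ = 8.723 − 10.806 = -2.083°.
a = sin²(Δφ/2) + cos φ₁ · cos φ₂ · sin²(Δλ/2) = 0.140444.
c = 2·atan2(√a, √(1−a)) = 0.76827 rad → d = 6371·c ≈ 4894.66 km ≈ 2642.90 nmi.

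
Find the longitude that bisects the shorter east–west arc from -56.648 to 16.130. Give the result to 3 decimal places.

-20.259°

Signed shortest Δλ from -56.648° to +16.130° is +72.778°.
Midpoint longitude = -56.648° + (+72.778°)/2 = -56.648° + 36.389° = -20.259°.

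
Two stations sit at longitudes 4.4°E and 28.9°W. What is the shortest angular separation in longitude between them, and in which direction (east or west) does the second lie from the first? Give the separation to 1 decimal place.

Raw difference: -28.9 − 4.4 = -33.3°.
Normalise into (−180°, 180°]: -33.3° stays -33.3°.
Negative ⇒ the second point lies to the west; separation 33.3°.

33.3° west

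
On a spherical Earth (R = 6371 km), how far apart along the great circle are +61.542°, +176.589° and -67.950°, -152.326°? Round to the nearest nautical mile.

7891 nmi

Δλ = -152.326 − 176.589 = -328.915°; wrapped into (−180°, 180°]: 31.085°.
Δφ = -67.950 − 61.542 = -129.492°.
a = sin²(Δφ/2) + cos φ₁ · cos φ₂ · sin²(Δλ/2) = 0.830829.
c = 2·atan2(√a, √(1−a)) = 2.29383 rad → d = 6371·c ≈ 14613.96 km ≈ 7890.91 nmi.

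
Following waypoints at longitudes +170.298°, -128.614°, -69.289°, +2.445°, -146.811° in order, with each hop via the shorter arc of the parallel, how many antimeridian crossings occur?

1

Leg 1: +170.298° → -128.614°, shortest Δλ = 61.088° (east) — crosses 180°.
Leg 2: -128.614° → -69.289°, shortest Δλ = 59.325° (east) — does not cross 180°.
Leg 3: -69.289° → +2.445°, shortest Δλ = 71.734° (east) — does not cross 180°.
Leg 4: +2.445° → -146.811°, shortest Δλ = -149.256° (west) — does not cross 180°.
Total crossings: 1.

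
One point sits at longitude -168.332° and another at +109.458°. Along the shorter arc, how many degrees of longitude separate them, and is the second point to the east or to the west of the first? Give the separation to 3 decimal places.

Raw difference: 109.458 − -168.332 = 277.79°.
Normalise into (−180°, 180°]: 277.79° − 360° = -82.21°.
Negative ⇒ the second point lies to the west; separation 82.210°.

82.210° west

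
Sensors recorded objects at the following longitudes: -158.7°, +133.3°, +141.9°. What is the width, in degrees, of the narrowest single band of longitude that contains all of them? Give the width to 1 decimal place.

68.0°

Sort the longitudes: -158.7°, +133.3°, +141.9°.
Eastward gaps between consecutive values (wrapping around): 292.0°, 8.6°, 59.4°.
Largest gap = 292.0° ⇒ minimal covering band is its complement: 360° − 292.0° = 68.0°.
Band runs from +133.3° eastward to -158.7°, crossing the antimeridian.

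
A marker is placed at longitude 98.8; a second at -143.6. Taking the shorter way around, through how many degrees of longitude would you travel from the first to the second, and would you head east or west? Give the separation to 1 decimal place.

117.6° east

Raw difference: -143.6 − 98.8 = -242.4°.
Normalise into (−180°, 180°]: -242.4° + 360° = 117.6°.
Positive ⇒ the second point lies to the east; separation 117.6°.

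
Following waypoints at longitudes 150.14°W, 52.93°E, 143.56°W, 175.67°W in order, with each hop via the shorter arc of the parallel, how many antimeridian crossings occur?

Leg 1: -150.14° → +52.93°, shortest Δλ = -156.93° (west) — crosses 180°.
Leg 2: +52.93° → -143.56°, shortest Δλ = 163.51° (east) — crosses 180°.
Leg 3: -143.56° → -175.67°, shortest Δλ = -32.11° (west) — does not cross 180°.
Total crossings: 2.

2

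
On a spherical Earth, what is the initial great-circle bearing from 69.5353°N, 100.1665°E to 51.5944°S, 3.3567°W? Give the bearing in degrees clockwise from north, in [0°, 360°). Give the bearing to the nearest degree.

Δλ = -3.3567 − 100.1665 = -103.5232°.
θ = atan2( sin Δλ · cos φ₂ , cos φ₁ · sin φ₂ − sin φ₁ · cos φ₂ · cos Δλ )
  = atan2(-0.60400, -0.13788) = -102.859° → normalised to [0°, 360°): 257.141°.

257°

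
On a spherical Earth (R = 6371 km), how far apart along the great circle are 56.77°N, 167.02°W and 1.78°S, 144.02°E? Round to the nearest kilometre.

7840 km

Δλ = 144.02 − -167.02 = 311.04°; wrapped into (−180°, 180°]: -48.96°.
Δφ = -1.78 − 56.77 = -58.55°.
a = sin²(Δφ/2) + cos φ₁ · cos φ₂ · sin²(Δλ/2) = 0.333173.
c = 2·atan2(√a, √(1−a)) = 1.23062 rad → d = 6371·c ≈ 7840.28 km.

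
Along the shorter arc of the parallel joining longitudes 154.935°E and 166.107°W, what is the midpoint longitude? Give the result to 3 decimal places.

Signed shortest Δλ from +154.935° to -166.107° is +38.958°.
Midpoint longitude = +154.935° + (+38.958°)/2 = +154.935° + 19.479° = +174.414°.
(The naïve average (+154.935 + -166.107)/2 = -5.586° is on the wrong side of the globe.)

174.414°E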